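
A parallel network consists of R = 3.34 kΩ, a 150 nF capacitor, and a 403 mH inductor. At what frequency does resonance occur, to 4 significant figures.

ω₀ = 1/√(LC) = 1/√(0.403 × 1.5e-07) = 4067 rad/s
f₀ = ω₀/(2π) = 647.3 Hz

647.3 Hz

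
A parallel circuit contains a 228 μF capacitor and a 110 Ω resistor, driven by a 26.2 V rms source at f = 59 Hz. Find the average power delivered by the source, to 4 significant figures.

ω = 2πf = 370.7 rad/s
X_C = 1/(ωC) = 11.83 Ω
Parallel: admittances add. Y = 1/R + jωC
Y = (0.009091 + j0.08452) S
|Y| = 0.08501 S → |Z| = 1/|Y| = 11.76 Ω, ∠Z = −∠Y = -83.86°
I = V/|Z| = 2.227 A
P = VI cos φ = 26.2 × 2.227 × cos(-83.86°) = 6.240 W

6.240 W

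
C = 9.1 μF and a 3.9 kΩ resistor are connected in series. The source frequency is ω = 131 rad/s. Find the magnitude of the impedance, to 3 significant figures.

3990 Ω

X_C = 1/(ωC) = 839 Ω
Z = 3900 − j839 Ω
|Z| = √(3900² + 839²) = 3990 Ω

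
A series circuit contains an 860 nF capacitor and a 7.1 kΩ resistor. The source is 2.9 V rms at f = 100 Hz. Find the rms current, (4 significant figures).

395.2 μA

ω = 2πf = 628.3 rad/s
X_C = 1/(ωC) = 1851 Ω
Z = 7100 − j1851 Ω
|Z| = √(7100² + 1851²) = 7337 Ω
I = V/|Z| = 2.9/7337 = 395.2 μA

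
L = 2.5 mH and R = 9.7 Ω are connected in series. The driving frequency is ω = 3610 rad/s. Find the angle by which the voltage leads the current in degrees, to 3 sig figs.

42.9°

X_L = ωL = 9.03 Ω
Z = 9.70 + j9.03 Ω
|Z| = √(9.70² + 9.03²) = 13.2 Ω
∠Z = arctan(9.03/9.70) = 42.9°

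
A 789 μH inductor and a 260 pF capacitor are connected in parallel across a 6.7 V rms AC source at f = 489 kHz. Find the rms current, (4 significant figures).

ω = 2πf = 3.072e+06 rad/s
X_L = ωL = 2424 Ω
X_C = 1/(ωC) = 1252 Ω
Parallel: admittances add. Y = 1/(jωL) + jωC
Y = (0 + j0.0003863) S
|Y| = 0.0003863 S → |Z| = 1/|Y| = 2588 Ω, ∠Z = −∠Y = -90.00°
I = V/|Z| = 6.7/2588 = 2.588 mA

2.588 mA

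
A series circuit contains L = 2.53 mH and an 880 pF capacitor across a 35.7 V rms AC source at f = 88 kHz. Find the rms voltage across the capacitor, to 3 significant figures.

ω = 2πf = 552900 rad/s
X_L = ωL = 1400 Ω
X_C = 1/(ωC) = 2060 Ω
Net reactance X = X_L − X_C = -656 Ω
Z = − j656 Ω
|Z| = √(0² + 656²) = 656 Ω
I = V/|Z| = 54.4 mA
V_C = I·|Z_C| = 0.0544 × 2060 = 112 V

112 V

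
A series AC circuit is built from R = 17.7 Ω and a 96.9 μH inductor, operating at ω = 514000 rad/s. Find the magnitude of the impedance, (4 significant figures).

52.86 Ω

X_L = ωL = 49.81 Ω
Z = 17.70 + j49.81 Ω
|Z| = √(17.70² + 49.81²) = 52.86 Ω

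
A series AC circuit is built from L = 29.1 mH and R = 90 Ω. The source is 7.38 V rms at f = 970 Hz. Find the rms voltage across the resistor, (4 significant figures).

3.340 V

ω = 2πf = 6095 rad/s
X_L = ωL = 177.4 Ω
Z = 90.00 + j177.4 Ω
|Z| = √(90.00² + 177.4²) = 198.9 Ω
I = V/|Z| = 37.11 mA
V_R = I·|Z_R| = 0.03711 × 90.00 = 3.340 V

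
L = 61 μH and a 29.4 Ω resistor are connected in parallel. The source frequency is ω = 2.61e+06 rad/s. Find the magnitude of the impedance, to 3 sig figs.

X_L = ωL = 159 Ω
Parallel: admittances add. Y = 1/R + 1/(jωL)
Y = (0.0340 − j0.00628) S
|Y| = 0.0346 S → |Z| = 1/|Y| = 28.9 Ω, ∠Z = −∠Y = 10.5°

28.9 Ω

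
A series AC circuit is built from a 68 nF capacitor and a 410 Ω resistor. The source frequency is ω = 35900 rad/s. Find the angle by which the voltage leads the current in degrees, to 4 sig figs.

-44.97°

X_C = 1/(ωC) = 409.6 Ω
Z = 410.0 − j409.6 Ω
|Z| = √(410.0² + 409.6²) = 579.6 Ω
∠Z = arctan(-409.6/410.0) = -44.97°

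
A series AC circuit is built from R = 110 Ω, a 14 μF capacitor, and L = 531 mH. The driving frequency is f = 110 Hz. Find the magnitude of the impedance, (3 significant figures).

ω = 2πf = 691.2 rad/s
X_L = ωL = 367 Ω
X_C = 1/(ωC) = 103 Ω
Net reactance X = X_L − X_C = 264 Ω
Z = 110 + j264 Ω
|Z| = √(110² + 264²) = 286 Ω

286 Ω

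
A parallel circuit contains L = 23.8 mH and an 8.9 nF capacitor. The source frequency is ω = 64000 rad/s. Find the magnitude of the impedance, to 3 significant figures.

X_L = ωL = 1520 Ω
X_C = 1/(ωC) = 1760 Ω
Parallel: admittances add. Y = 1/(jωL) + jωC
Y = (0 − j8.69e-05) S
|Y| = 8.69e-05 S → |Z| = 1/|Y| = 11500 Ω, ∠Z = −∠Y = 90.0°

11500 Ω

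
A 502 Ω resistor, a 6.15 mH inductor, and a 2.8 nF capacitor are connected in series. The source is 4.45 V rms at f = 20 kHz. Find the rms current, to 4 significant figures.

ω = 2πf = 125700 rad/s
X_L = ωL = 772.8 Ω
X_C = 1/(ωC) = 2842 Ω
Net reactance X = X_L − X_C = -2069 Ω
Z = 502.0 − j2069 Ω
|Z| = √(502.0² + 2069²) = 2129 Ω
I = V/|Z| = 4.45/2129 = 2.090 mA

2.090 mA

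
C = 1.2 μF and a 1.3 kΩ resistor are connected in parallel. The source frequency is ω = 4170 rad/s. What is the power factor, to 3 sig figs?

X_C = 1/(ωC) = 200 Ω
Parallel: admittances add. Y = 1/R + jωC
Y = (0.000769 + j0.00500) S
|Y| = 0.00506 S → |Z| = 1/|Y| = 198 Ω, ∠Z = −∠Y = -81.3°
cos φ = cos(-81.3°) = 0.152

0.152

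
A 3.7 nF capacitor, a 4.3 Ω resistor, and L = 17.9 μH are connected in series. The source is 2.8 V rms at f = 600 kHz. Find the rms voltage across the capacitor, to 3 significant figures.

33.4 V

ω = 2πf = 3.77e+06 rad/s
X_L = ωL = 67.5 Ω
X_C = 1/(ωC) = 71.7 Ω
Net reactance X = X_L − X_C = -4.21 Ω
Z = 4.30 − j4.21 Ω
|Z| = √(4.30² + 4.21²) = 6.02 Ω
I = V/|Z| = 465 mA
V_C = I·|Z_C| = 0.465 × 71.7 = 33.4 V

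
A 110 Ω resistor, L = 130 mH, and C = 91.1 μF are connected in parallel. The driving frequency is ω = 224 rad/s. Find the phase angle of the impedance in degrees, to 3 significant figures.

X_L = ωL = 29.1 Ω
X_C = 1/(ωC) = 49.0 Ω
Parallel: admittances add. Y = 1/R + 1/(jωL) + jωC
Y = (0.00909 − j0.0139) S
|Y| = 0.0166 S → |Z| = 1/|Y| = 60.1 Ω, ∠Z = −∠Y = 56.9°

56.9°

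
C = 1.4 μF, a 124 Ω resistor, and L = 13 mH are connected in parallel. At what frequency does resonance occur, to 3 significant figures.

1.18 kHz

ω₀ = 1/√(LC) = 1/√(0.013 × 1.4e-06) = 7412 rad/s
f₀ = ω₀/(2π) = 1.18 kHz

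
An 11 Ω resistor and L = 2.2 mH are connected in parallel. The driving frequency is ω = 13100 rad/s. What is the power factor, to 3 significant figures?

0.934

X_L = ωL = 28.8 Ω
Parallel: admittances add. Y = 1/R + 1/(jωL)
Y = (0.0909 − j0.0347) S
|Y| = 0.0973 S → |Z| = 1/|Y| = 10.3 Ω, ∠Z = −∠Y = 20.9°
cos φ = cos(20.9°) = 0.934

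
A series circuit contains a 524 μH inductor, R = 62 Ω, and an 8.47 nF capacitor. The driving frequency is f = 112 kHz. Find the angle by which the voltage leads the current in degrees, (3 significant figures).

72.9°

ω = 2πf = 703700 rad/s
X_L = ωL = 369 Ω
X_C = 1/(ωC) = 168 Ω
Net reactance X = X_L − X_C = 201 Ω
Z = 62.0 + j201 Ω
|Z| = √(62.0² + 201²) = 210 Ω
∠Z = arctan(201/62.0) = 72.9°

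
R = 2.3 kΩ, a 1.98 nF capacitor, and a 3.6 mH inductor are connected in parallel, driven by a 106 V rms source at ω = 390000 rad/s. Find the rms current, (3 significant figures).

46.5 mA

X_L = ωL = 1400 Ω
X_C = 1/(ωC) = 1300 Ω
Parallel: admittances add. Y = 1/R + 1/(jωL) + jωC
Y = (0.000435 + j5.99e-05) S
|Y| = 0.000439 S → |Z| = 1/|Y| = 2280 Ω, ∠Z = −∠Y = -7.85°
I = V/|Z| = 106/2280 = 46.5 mA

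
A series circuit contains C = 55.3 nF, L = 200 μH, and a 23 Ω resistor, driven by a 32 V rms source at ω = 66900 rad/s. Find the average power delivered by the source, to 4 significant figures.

X_L = ωL = 13.38 Ω
X_C = 1/(ωC) = 270.3 Ω
Net reactance X = X_L − X_C = -256.9 Ω
Z = 23.00 − j256.9 Ω
|Z| = √(23.00² + 256.9²) = 257.9 Ω
∠Z = arctan(-256.9/23.00) = -84.88°
I = V/|Z| = 124.1 mA
P = VI cos φ = 32 × 0.1241 × cos(-84.88°) = 354.0 mW

354.0 mW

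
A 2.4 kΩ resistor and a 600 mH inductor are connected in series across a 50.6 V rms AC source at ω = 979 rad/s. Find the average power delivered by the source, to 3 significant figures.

1.01 W

X_L = ωL = 587 Ω
Z = 2400 + j587 Ω
|Z| = √(2400² + 587²) = 2470 Ω
∠Z = arctan(587/2400) = 13.8°
I = V/|Z| = 20.5 mA
P = VI cos φ = 50.6 × 0.0205 × cos(13.8°) = 1.01 W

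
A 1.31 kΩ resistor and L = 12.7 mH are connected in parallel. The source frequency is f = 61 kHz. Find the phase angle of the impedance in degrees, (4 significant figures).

ω = 2πf = 383300 rad/s
X_L = ωL = 4868 Ω
Parallel: admittances add. Y = 1/R + 1/(jωL)
Y = (0.0007634 − j0.0002054) S
|Y| = 0.0007905 S → |Z| = 1/|Y| = 1265 Ω, ∠Z = −∠Y = 15.06°

15.06°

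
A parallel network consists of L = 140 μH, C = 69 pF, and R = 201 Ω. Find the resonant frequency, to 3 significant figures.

1.62 MHz

ω₀ = 1/√(LC) = 1/√(0.00014 × 6.9e-11) = 1.017e+07 rad/s
f₀ = ω₀/(2π) = 1.62 MHz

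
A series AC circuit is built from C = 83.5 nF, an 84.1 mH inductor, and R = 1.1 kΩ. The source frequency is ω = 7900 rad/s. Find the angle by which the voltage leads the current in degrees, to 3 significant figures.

X_L = ωL = 664 Ω
X_C = 1/(ωC) = 1520 Ω
Net reactance X = X_L − X_C = -852 Ω
Z = 1100 − j852 Ω
|Z| = √(1100² + 852²) = 1390 Ω
∠Z = arctan(-852/1100) = -37.7°

-37.7°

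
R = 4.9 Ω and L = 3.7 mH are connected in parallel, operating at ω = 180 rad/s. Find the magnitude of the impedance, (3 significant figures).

X_L = ωL = 0.666 Ω
Parallel: admittances add. Y = 1/R + 1/(jωL)
Y = (0.204 − j1.50) S
|Y| = 1.52 S → |Z| = 1/|Y| = 0.660 Ω, ∠Z = −∠Y = 82.3°

0.660 Ω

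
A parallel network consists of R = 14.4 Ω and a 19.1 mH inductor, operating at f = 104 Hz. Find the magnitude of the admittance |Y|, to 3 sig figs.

ω = 2πf = 653.5 rad/s
X_L = ωL = 12.5 Ω
Parallel: admittances add. Y = 1/R + 1/(jωL)
Y = (0.0694 − j0.0801) S
|Y| = 0.106 S → |Z| = 1/|Y| = 9.43 Ω, ∠Z = −∠Y = 49.1°

106 mS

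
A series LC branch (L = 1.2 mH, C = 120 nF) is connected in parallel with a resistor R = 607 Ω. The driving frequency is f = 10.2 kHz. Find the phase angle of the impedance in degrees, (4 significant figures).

-85.00°

ω = 2πf = 64090 rad/s
X_L = ωL = 76.91 Ω
X_C = 1/(ωC) = 130.0 Ω
Branch 1: Z₁ = R = 607.0 Ω
Branch 2 (series LC): Z₂ = j(X_L − X_C) = −j53.12 Ω
Parallel: Z = Z₁Z₂/(Z₁+Z₂), |Z| = 52.92 Ω, ∠Z = -85.00°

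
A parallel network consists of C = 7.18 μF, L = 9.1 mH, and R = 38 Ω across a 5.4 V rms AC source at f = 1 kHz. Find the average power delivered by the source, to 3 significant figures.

767 mW

ω = 2πf = 6283 rad/s
X_L = ωL = 57.2 Ω
X_C = 1/(ωC) = 22.2 Ω
Parallel: admittances add. Y = 1/R + 1/(jωL) + jωC
Y = (0.0263 + j0.0276) S
|Y| = 0.0382 S → |Z| = 1/|Y| = 26.2 Ω, ∠Z = −∠Y = -46.4°
I = V/|Z| = 206 mA
P = VI cos φ = 5.4 × 0.206 × cos(-46.4°) = 767 mW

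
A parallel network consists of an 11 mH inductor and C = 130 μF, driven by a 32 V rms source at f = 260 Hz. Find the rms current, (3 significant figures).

5.02 A

ω = 2πf = 1634 rad/s
X_L = ωL = 18.0 Ω
X_C = 1/(ωC) = 4.71 Ω
Parallel: admittances add. Y = 1/(jωL) + jωC
Y = (0 + j0.157) S
|Y| = 0.157 S → |Z| = 1/|Y| = 6.38 Ω, ∠Z = −∠Y = -90.0°
I = V/|Z| = 32/6.38 = 5.02 A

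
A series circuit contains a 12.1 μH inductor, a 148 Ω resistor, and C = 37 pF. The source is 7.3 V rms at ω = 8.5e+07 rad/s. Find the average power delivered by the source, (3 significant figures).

15.0 mW

X_L = ωL = 1030 Ω
X_C = 1/(ωC) = 318 Ω
Net reactance X = X_L − X_C = 711 Ω
Z = 148 + j711 Ω
|Z| = √(148² + 711²) = 726 Ω
∠Z = arctan(711/148) = 78.2°
I = V/|Z| = 10.1 mA
P = VI cos φ = 7.3 × 0.0101 × cos(78.2°) = 15.0 mW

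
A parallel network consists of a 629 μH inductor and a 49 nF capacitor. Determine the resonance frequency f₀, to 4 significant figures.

ω₀ = 1/√(LC) = 1/√(0.000629 × 4.9e-08) = 180100 rad/s
f₀ = ω₀/(2π) = 28.67 kHz

28.67 kHz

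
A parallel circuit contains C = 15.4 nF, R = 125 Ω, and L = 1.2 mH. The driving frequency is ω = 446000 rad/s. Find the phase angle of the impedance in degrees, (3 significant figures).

X_L = ωL = 535 Ω
X_C = 1/(ωC) = 146 Ω
Parallel: admittances add. Y = 1/R + 1/(jωL) + jωC
Y = (0.00800 + j0.00500) S
|Y| = 0.00943 S → |Z| = 1/|Y| = 106 Ω, ∠Z = −∠Y = -32.0°

-32.0°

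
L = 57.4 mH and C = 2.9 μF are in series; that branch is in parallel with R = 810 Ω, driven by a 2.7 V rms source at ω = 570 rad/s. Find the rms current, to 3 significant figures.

X_L = ωL = 32.7 Ω
X_C = 1/(ωC) = 605 Ω
Branch 1: Z₁ = R = 810 Ω
Branch 2 (series LC): Z₂ = j(X_L − X_C) = −j572 Ω
Parallel: Z = Z₁Z₂/(Z₁+Z₂), |Z| = 467 Ω, ∠Z = -54.8°
I = V/|Z| = 2.7/467 = 5.78 mA

5.78 mA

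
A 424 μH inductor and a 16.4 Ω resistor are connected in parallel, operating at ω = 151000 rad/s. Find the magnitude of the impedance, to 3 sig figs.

X_L = ωL = 64.0 Ω
Parallel: admittances add. Y = 1/R + 1/(jωL)
Y = (0.0610 − j0.0156) S
|Y| = 0.0629 S → |Z| = 1/|Y| = 15.9 Ω, ∠Z = −∠Y = 14.4°

15.9 Ω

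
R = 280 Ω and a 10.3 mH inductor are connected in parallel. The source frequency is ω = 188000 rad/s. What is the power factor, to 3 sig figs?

0.990

X_L = ωL = 1940 Ω
Parallel: admittances add. Y = 1/R + 1/(jωL)
Y = (0.00357 − j0.000516) S
|Y| = 0.00361 S → |Z| = 1/|Y| = 277 Ω, ∠Z = −∠Y = 8.23°
cos φ = cos(8.23°) = 0.990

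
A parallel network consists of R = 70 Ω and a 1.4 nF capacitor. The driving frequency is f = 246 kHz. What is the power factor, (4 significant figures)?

0.9887

ω = 2πf = 1.546e+06 rad/s
X_C = 1/(ωC) = 462.1 Ω
Parallel: admittances add. Y = 1/R + jωC
Y = (0.01429 + j0.002164) S
|Y| = 0.01445 S → |Z| = 1/|Y| = 69.21 Ω, ∠Z = −∠Y = -8.613°
cos φ = cos(-8.613°) = 0.9887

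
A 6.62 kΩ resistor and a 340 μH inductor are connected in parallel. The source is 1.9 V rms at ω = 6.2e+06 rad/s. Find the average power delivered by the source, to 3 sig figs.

X_L = ωL = 2110 Ω
Parallel: admittances add. Y = 1/R + 1/(jωL)
Y = (0.000151 − j0.000474) S
|Y| = 0.000498 S → |Z| = 1/|Y| = 2010 Ω, ∠Z = −∠Y = 72.3°
I = V/|Z| = 946 μA
P = VI cos φ = 1.9 × 0.000946 × cos(72.3°) = 545 μW

545 μW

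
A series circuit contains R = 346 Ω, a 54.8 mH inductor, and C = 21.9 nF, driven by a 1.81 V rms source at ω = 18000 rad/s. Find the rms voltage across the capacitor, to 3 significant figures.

X_L = ωL = 986 Ω
X_C = 1/(ωC) = 2540 Ω
Net reactance X = X_L − X_C = -1550 Ω
Z = 346 − j1550 Ω
|Z| = √(346² + 1550²) = 1590 Ω
I = V/|Z| = 1.14 mA
V_C = I·|Z_C| = 0.00114 × 2540 = 2.89 V

2.89 V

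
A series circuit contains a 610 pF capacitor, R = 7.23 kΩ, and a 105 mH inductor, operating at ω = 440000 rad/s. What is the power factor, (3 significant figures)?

X_L = ωL = 46200 Ω
X_C = 1/(ωC) = 3730 Ω
Net reactance X = X_L − X_C = 42500 Ω
Z = 7230 + j42500 Ω
|Z| = √(7230² + 42500²) = 43100 Ω
∠Z = arctan(42500/7230) = 80.3°
cos φ = cos(80.3°) = 0.168

0.168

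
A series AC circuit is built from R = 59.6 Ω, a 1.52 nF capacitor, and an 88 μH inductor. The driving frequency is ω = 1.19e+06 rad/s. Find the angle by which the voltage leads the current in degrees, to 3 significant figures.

-82.4°

X_L = ωL = 105 Ω
X_C = 1/(ωC) = 553 Ω
Net reactance X = X_L − X_C = -448 Ω
Z = 59.6 − j448 Ω
|Z| = √(59.6² + 448²) = 452 Ω
∠Z = arctan(-448/59.6) = -82.4°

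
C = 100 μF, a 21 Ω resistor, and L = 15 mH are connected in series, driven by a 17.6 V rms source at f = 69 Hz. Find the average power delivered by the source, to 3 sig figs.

9.09 W

ω = 2πf = 433.5 rad/s
X_L = ωL = 6.50 Ω
X_C = 1/(ωC) = 23.1 Ω
Net reactance X = X_L − X_C = -16.6 Ω
Z = 21.0 − j16.6 Ω
|Z| = √(21.0² + 16.6²) = 26.7 Ω
∠Z = arctan(-16.6/21.0) = -38.3°
I = V/|Z| = 658 mA
P = VI cos φ = 17.6 × 0.658 × cos(-38.3°) = 9.09 W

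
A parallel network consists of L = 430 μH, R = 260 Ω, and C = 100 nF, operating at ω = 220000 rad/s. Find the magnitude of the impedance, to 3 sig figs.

X_L = ωL = 94.6 Ω
X_C = 1/(ωC) = 45.5 Ω
Parallel: admittances add. Y = 1/R + 1/(jωL) + jωC
Y = (0.00385 + j0.0114) S
|Y| = 0.0121 S → |Z| = 1/|Y| = 82.9 Ω, ∠Z = −∠Y = -71.4°

82.9 Ω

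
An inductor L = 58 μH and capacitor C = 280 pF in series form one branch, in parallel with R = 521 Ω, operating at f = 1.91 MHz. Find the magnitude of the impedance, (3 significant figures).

ω = 2πf = 1.2e+07 rad/s
X_L = ωL = 696 Ω
X_C = 1/(ωC) = 298 Ω
Branch 1: Z₁ = R = 521 Ω
Branch 2 (series LC): Z₂ = j(X_L − X_C) = j398 Ω
Parallel: Z = Z₁Z₂/(Z₁+Z₂), |Z| = 317 Ω, ∠Z = 52.6°

317 Ω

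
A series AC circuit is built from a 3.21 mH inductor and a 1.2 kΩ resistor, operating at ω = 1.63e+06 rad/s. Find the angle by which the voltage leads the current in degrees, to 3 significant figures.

77.1°

X_L = ωL = 5230 Ω
Z = 1200 + j5230 Ω
|Z| = √(1200² + 5230²) = 5370 Ω
∠Z = arctan(5230/1200) = 77.1°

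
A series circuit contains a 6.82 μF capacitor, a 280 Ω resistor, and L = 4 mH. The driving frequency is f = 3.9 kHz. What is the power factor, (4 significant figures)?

ω = 2πf = 24500 rad/s
X_L = ωL = 98.02 Ω
X_C = 1/(ωC) = 5.984 Ω
Net reactance X = X_L − X_C = 92.03 Ω
Z = 280.0 + j92.03 Ω
|Z| = √(280.0² + 92.03²) = 294.7 Ω
∠Z = arctan(92.03/280.0) = 18.20°
cos φ = cos(18.20°) = 0.9500

0.9500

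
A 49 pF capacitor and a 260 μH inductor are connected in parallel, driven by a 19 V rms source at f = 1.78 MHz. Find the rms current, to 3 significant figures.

3.88 mA

ω = 2πf = 1.118e+07 rad/s
X_L = ωL = 2910 Ω
X_C = 1/(ωC) = 1820 Ω
Parallel: admittances add. Y = 1/(jωL) + jωC
Y = (0 + j0.000204) S
|Y| = 0.000204 S → |Z| = 1/|Y| = 4900 Ω, ∠Z = −∠Y = -90.0°
I = V/|Z| = 19/4900 = 3.88 mA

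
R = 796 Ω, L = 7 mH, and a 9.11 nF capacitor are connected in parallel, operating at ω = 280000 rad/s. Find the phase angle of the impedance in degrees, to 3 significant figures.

-58.4°

X_L = ωL = 1960 Ω
X_C = 1/(ωC) = 392 Ω
Parallel: admittances add. Y = 1/R + 1/(jωL) + jωC
Y = (0.00126 + j0.00204) S
|Y| = 0.00240 S → |Z| = 1/|Y| = 417 Ω, ∠Z = −∠Y = -58.4°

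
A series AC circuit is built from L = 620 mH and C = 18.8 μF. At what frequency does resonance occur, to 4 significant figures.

ω₀ = 1/√(LC) = 1/√(0.62 × 1.88e-05) = 292.9 rad/s
f₀ = ω₀/(2π) = 46.62 Hz

46.62 Hz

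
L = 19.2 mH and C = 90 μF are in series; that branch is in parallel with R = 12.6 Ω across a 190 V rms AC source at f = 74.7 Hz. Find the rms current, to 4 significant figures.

ω = 2πf = 469.4 rad/s
X_L = ωL = 9.012 Ω
X_C = 1/(ωC) = 23.67 Ω
Branch 1: Z₁ = R = 12.60 Ω
Branch 2 (series LC): Z₂ = j(X_L − X_C) = −j14.66 Ω
Parallel: Z = Z₁Z₂/(Z₁+Z₂), |Z| = 9.556 Ω, ∠Z = -40.68°
I = V/|Z| = 190/9.556 = 19.88 A

19.88 A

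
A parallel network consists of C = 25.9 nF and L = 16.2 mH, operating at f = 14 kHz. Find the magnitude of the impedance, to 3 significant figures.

634 Ω

ω = 2πf = 87960 rad/s
X_L = ωL = 1430 Ω
X_C = 1/(ωC) = 439 Ω
Parallel: admittances add. Y = 1/(jωL) + jωC
Y = (0 + j0.00158) S
|Y| = 0.00158 S → |Z| = 1/|Y| = 634 Ω, ∠Z = −∠Y = -90.0°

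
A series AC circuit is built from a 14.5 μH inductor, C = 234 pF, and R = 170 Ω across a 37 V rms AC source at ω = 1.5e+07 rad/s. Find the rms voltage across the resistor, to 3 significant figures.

X_L = ωL = 218 Ω
X_C = 1/(ωC) = 285 Ω
Net reactance X = X_L − X_C = -67.4 Ω
Z = 170 − j67.4 Ω
|Z| = √(170² + 67.4²) = 183 Ω
I = V/|Z| = 202 mA
V_R = I·|Z_R| = 0.202 × 170 = 34.4 V

34.4 V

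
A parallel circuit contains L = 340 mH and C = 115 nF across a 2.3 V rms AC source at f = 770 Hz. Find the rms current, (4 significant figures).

118.6 μA

ω = 2πf = 4838 rad/s
X_L = ωL = 1645 Ω
X_C = 1/(ωC) = 1797 Ω
Parallel: admittances add. Y = 1/(jωL) + jωC
Y = (0 − j5.155e-05) S
|Y| = 5.155e-05 S → |Z| = 1/|Y| = 19400 Ω, ∠Z = −∠Y = 90.00°
I = V/|Z| = 2.3/19400 = 118.6 μA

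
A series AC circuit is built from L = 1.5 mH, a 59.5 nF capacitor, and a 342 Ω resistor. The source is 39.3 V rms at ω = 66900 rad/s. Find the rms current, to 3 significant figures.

105 mA

X_L = ωL = 100 Ω
X_C = 1/(ωC) = 251 Ω
Net reactance X = X_L − X_C = -151 Ω
Z = 342 − j151 Ω
|Z| = √(342² + 151²) = 374 Ω
I = V/|Z| = 39.3/374 = 105 mA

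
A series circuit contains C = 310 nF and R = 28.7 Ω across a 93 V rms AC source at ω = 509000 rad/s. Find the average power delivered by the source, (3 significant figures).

287 W

X_C = 1/(ωC) = 6.34 Ω
Z = 28.7 − j6.34 Ω
|Z| = √(28.7² + 6.34²) = 29.4 Ω
∠Z = arctan(-6.34/28.7) = -12.5°
I = V/|Z| = 3.16 A
P = VI cos φ = 93 × 3.16 × cos(-12.5°) = 287 W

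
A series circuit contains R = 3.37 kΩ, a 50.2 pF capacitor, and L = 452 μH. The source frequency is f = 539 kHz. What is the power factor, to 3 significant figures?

0.612

ω = 2πf = 3.387e+06 rad/s
X_L = ωL = 1530 Ω
X_C = 1/(ωC) = 5880 Ω
Net reactance X = X_L − X_C = -4350 Ω
Z = 3370 − j4350 Ω
|Z| = √(3370² + 4350²) = 5500 Ω
∠Z = arctan(-4350/3370) = -52.2°
cos φ = cos(-52.2°) = 0.612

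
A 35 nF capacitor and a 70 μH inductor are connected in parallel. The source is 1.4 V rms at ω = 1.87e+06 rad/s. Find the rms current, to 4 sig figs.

X_L = ωL = 130.9 Ω
X_C = 1/(ωC) = 15.28 Ω
Parallel: admittances add. Y = 1/(jωL) + jωC
Y = (0 + j0.05781) S
|Y| = 0.05781 S → |Z| = 1/|Y| = 17.30 Ω, ∠Z = −∠Y = -90.00°
I = V/|Z| = 1.4/17.30 = 80.93 mA

80.93 mA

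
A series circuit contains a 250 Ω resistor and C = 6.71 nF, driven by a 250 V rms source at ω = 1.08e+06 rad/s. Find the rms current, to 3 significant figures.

875 mA

X_C = 1/(ωC) = 138 Ω
Z = 250 − j138 Ω
|Z| = √(250² + 138²) = 286 Ω
I = V/|Z| = 250/286 = 875 mA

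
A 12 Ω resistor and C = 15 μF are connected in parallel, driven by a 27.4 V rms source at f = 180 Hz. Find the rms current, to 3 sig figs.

ω = 2πf = 1131 rad/s
X_C = 1/(ωC) = 58.9 Ω
Parallel: admittances add. Y = 1/R + jωC
Y = (0.0833 + j0.0170) S
|Y| = 0.0850 S → |Z| = 1/|Y| = 11.8 Ω, ∠Z = −∠Y = -11.5°
I = V/|Z| = 27.4/11.8 = 2.33 A

2.33 A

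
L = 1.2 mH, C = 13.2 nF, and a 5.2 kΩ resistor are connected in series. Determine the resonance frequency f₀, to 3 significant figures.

ω₀ = 1/√(LC) = 1/√(0.0012 × 1.32e-08) = 251300 rad/s
f₀ = ω₀/(2π) = 40.0 kHz

40.0 kHz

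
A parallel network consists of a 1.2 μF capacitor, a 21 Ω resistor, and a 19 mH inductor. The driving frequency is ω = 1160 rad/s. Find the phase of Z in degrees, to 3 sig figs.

X_L = ωL = 22.0 Ω
X_C = 1/(ωC) = 718 Ω
Parallel: admittances add. Y = 1/R + 1/(jωL) + jωC
Y = (0.0476 − j0.0440) S
|Y| = 0.0648 S → |Z| = 1/|Y| = 15.4 Ω, ∠Z = −∠Y = 42.7°

42.7°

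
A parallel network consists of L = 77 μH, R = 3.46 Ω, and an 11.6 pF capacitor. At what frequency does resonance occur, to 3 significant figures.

5.33 MHz

ω₀ = 1/√(LC) = 1/√(7.7e-05 × 1.16e-11) = 3.346e+07 rad/s
f₀ = ω₀/(2π) = 5.33 MHz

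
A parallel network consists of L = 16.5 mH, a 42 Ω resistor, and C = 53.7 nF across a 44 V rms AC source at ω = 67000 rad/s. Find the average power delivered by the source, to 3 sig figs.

X_L = ωL = 1110 Ω
X_C = 1/(ωC) = 278 Ω
Parallel: admittances add. Y = 1/R + 1/(jωL) + jωC
Y = (0.0238 + j0.00269) S
|Y| = 0.0240 S → |Z| = 1/|Y| = 41.7 Ω, ∠Z = −∠Y = -6.45°
I = V/|Z| = 1.05 A
P = VI cos φ = 44 × 1.05 × cos(-6.45°) = 46.1 W

46.1 W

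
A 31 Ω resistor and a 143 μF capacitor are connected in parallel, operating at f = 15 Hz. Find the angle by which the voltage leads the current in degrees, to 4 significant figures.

ω = 2πf = 94.25 rad/s
X_C = 1/(ωC) = 74.20 Ω
Parallel: admittances add. Y = 1/R + jωC
Y = (0.03226 + j0.01348) S
|Y| = 0.03496 S → |Z| = 1/|Y| = 28.60 Ω, ∠Z = −∠Y = -22.68°

-22.68°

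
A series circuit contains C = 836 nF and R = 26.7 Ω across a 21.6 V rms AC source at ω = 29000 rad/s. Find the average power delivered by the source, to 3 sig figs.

5.16 W

X_C = 1/(ωC) = 41.2 Ω
Z = 26.7 − j41.2 Ω
|Z| = √(26.7² + 41.2²) = 49.1 Ω
∠Z = arctan(-41.2/26.7) = -57.1°
I = V/|Z| = 440 mA
P = VI cos φ = 21.6 × 0.440 × cos(-57.1°) = 5.16 W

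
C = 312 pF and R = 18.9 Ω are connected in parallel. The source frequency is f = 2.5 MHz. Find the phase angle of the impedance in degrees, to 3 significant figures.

ω = 2πf = 1.571e+07 rad/s
X_C = 1/(ωC) = 204 Ω
Parallel: admittances add. Y = 1/R + jωC
Y = (0.0529 + j0.00490) S
|Y| = 0.0531 S → |Z| = 1/|Y| = 18.8 Ω, ∠Z = −∠Y = -5.29°

-5.29°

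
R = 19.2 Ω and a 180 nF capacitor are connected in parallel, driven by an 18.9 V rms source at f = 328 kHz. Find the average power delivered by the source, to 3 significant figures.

18.6 W

ω = 2πf = 2.061e+06 rad/s
X_C = 1/(ωC) = 2.70 Ω
Parallel: admittances add. Y = 1/R + jωC
Y = (0.0521 + j0.371) S
|Y| = 0.375 S → |Z| = 1/|Y| = 2.67 Ω, ∠Z = −∠Y = -82.0°
I = V/|Z| = 7.08 A
P = VI cos φ = 18.9 × 7.08 × cos(-82.0°) = 18.6 W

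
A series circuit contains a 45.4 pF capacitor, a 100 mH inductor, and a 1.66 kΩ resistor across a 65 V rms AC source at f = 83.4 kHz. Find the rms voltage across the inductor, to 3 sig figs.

ω = 2πf = 524000 rad/s
X_L = ωL = 52400 Ω
X_C = 1/(ωC) = 42000 Ω
Net reactance X = X_L − X_C = 10400 Ω
Z = 1660 + j10400 Ω
|Z| = √(1660² + 10400²) = 10500 Ω
I = V/|Z| = 6.19 mA
V_L = I·|Z_L| = 0.00619 × 52400 = 324 V

324 V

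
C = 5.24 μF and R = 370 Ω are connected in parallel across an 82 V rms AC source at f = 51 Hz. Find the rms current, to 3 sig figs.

ω = 2πf = 320.4 rad/s
X_C = 1/(ωC) = 596 Ω
Parallel: admittances add. Y = 1/R + jωC
Y = (0.00270 + j0.00168) S
|Y| = 0.00318 S → |Z| = 1/|Y| = 314 Ω, ∠Z = −∠Y = -31.9°
I = V/|Z| = 82/314 = 261 mA

261 mA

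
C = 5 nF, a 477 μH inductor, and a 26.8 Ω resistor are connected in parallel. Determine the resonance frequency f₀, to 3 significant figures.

103 kHz

ω₀ = 1/√(LC) = 1/√(0.000477 × 5e-09) = 647500 rad/s
f₀ = ω₀/(2π) = 103 kHz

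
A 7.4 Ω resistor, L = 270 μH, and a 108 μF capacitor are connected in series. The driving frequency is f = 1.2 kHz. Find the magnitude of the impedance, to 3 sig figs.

7.44 Ω

ω = 2πf = 7540 rad/s
X_L = ωL = 2.04 Ω
X_C = 1/(ωC) = 1.23 Ω
Net reactance X = X_L − X_C = 0.808 Ω
Z = 7.40 + j0.808 Ω
|Z| = √(7.40² + 0.808²) = 7.44 Ω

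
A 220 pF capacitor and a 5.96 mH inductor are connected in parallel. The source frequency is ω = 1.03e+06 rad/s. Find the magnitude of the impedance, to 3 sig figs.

15700 Ω

X_L = ωL = 6140 Ω
X_C = 1/(ωC) = 4410 Ω
Parallel: admittances add. Y = 1/(jωL) + jωC
Y = (0 + j6.37e-05) S
|Y| = 6.37e-05 S → |Z| = 1/|Y| = 15700 Ω, ∠Z = −∠Y = -90.0°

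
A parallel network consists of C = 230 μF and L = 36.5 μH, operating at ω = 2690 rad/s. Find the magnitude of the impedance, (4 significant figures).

0.1045 Ω

X_L = ωL = 0.09818 Ω
X_C = 1/(ωC) = 1.616 Ω
Parallel: admittances add. Y = 1/(jωL) + jωC
Y = (0 − j9.566) S
|Y| = 9.566 S → |Z| = 1/|Y| = 0.1045 Ω, ∠Z = −∠Y = 90.00°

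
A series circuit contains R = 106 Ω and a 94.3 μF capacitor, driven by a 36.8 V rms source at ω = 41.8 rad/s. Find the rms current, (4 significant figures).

X_C = 1/(ωC) = 253.7 Ω
Z = 106.0 − j253.7 Ω
|Z| = √(106.0² + 253.7²) = 274.9 Ω
I = V/|Z| = 36.8/274.9 = 133.8 mA

133.8 mA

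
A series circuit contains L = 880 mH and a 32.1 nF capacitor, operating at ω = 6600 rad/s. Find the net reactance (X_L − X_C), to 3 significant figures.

1090 Ω

X_L = ωL = 5810 Ω
X_C = 1/(ωC) = 4720 Ω
X = 5810 − 4720 = 1090 Ω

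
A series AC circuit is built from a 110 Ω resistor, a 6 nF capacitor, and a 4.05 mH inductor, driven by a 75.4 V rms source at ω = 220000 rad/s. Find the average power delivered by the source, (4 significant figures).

20.91 W

X_L = ωL = 891.0 Ω
X_C = 1/(ωC) = 757.6 Ω
Net reactance X = X_L − X_C = 133.4 Ω
Z = 110.0 + j133.4 Ω
|Z| = √(110.0² + 133.4²) = 172.9 Ω
∠Z = arctan(133.4/110.0) = 50.50°
I = V/|Z| = 436.0 mA
P = VI cos φ = 75.4 × 0.4360 × cos(50.50°) = 20.91 W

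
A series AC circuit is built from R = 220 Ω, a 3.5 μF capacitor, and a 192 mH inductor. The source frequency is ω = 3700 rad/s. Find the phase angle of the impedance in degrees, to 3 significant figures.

70.8°

X_L = ωL = 710 Ω
X_C = 1/(ωC) = 77.2 Ω
Net reactance X = X_L − X_C = 633 Ω
Z = 220 + j633 Ω
|Z| = √(220² + 633²) = 670 Ω
∠Z = arctan(633/220) = 70.8°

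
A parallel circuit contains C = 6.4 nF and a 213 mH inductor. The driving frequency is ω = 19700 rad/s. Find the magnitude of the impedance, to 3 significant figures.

X_L = ωL = 4200 Ω
X_C = 1/(ωC) = 7930 Ω
Parallel: admittances add. Y = 1/(jωL) + jωC
Y = (0 − j0.000112) S
|Y| = 0.000112 S → |Z| = 1/|Y| = 8910 Ω, ∠Z = −∠Y = 90.0°

8910 Ω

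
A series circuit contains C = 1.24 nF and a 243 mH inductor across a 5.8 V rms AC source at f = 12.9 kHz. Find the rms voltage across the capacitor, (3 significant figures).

ω = 2πf = 81050 rad/s
X_L = ωL = 19700 Ω
X_C = 1/(ωC) = 9950 Ω
Net reactance X = X_L − X_C = 9750 Ω
Z = j9750 Ω
|Z| = √(0² + 9750²) = 9750 Ω
I = V/|Z| = 595 μA
V_C = I·|Z_C| = 0.000595 × 9950 = 5.92 V

5.92 V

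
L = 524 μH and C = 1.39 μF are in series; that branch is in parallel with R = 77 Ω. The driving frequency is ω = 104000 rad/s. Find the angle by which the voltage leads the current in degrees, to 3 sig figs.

X_L = ωL = 54.5 Ω
X_C = 1/(ωC) = 6.92 Ω
Branch 1: Z₁ = R = 77.0 Ω
Branch 2 (series LC): Z₂ = j(X_L − X_C) = j47.6 Ω
Parallel: Z = Z₁Z₂/(Z₁+Z₂), |Z| = 40.5 Ω, ∠Z = 58.3°

58.3°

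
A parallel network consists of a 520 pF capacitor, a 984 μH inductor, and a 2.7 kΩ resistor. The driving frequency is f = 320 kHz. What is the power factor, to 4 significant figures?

ω = 2πf = 2.011e+06 rad/s
X_L = ωL = 1978 Ω
X_C = 1/(ωC) = 956.5 Ω
Parallel: admittances add. Y = 1/R + 1/(jωL) + jωC
Y = (0.0003704 + j0.0005401) S
|Y| = 0.0006549 S → |Z| = 1/|Y| = 1527 Ω, ∠Z = −∠Y = -55.56°
cos φ = cos(-55.56°) = 0.5656

0.5656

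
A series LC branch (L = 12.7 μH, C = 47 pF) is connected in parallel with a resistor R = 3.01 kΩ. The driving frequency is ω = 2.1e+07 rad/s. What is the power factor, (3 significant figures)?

0.241

X_L = ωL = 267 Ω
X_C = 1/(ωC) = 1010 Ω
Branch 1: Z₁ = R = 3010 Ω
Branch 2 (series LC): Z₂ = j(X_L − X_C) = −j746 Ω
Parallel: Z = Z₁Z₂/(Z₁+Z₂), |Z| = 725 Ω, ∠Z = -76.1°
cos φ = cos(-76.1°) = 0.241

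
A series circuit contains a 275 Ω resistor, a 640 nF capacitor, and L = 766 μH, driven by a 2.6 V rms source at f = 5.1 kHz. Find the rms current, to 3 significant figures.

ω = 2πf = 32040 rad/s
X_L = ωL = 24.5 Ω
X_C = 1/(ωC) = 48.8 Ω
Net reactance X = X_L − X_C = -24.2 Ω
Z = 275 − j24.2 Ω
|Z| = √(275² + 24.2²) = 276 Ω
I = V/|Z| = 2.6/276 = 9.42 mA

9.42 mA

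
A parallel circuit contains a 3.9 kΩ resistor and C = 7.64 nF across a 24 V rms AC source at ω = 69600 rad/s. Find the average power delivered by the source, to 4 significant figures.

X_C = 1/(ωC) = 1881 Ω
Parallel: admittances add. Y = 1/R + jωC
Y = (0.0002564 + j0.0005317) S
|Y| = 0.0005903 S → |Z| = 1/|Y| = 1694 Ω, ∠Z = −∠Y = -64.26°
I = V/|Z| = 14.17 mA
P = VI cos φ = 24 × 0.01417 × cos(-64.26°) = 147.7 mW

147.7 mW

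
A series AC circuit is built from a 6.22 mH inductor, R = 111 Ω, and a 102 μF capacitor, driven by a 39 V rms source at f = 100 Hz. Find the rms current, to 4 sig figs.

ω = 2πf = 628.3 rad/s
X_L = ωL = 3.908 Ω
X_C = 1/(ωC) = 15.60 Ω
Net reactance X = X_L − X_C = -11.70 Ω
Z = 111.0 − j11.70 Ω
|Z| = √(111.0² + 11.70²) = 111.6 Ω
I = V/|Z| = 39/111.6 = 349.4 mA

349.4 mA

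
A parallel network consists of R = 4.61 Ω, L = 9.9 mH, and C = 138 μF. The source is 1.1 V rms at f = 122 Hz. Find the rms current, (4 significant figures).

ω = 2πf = 766.5 rad/s
X_L = ωL = 7.589 Ω
X_C = 1/(ωC) = 9.453 Ω
Parallel: admittances add. Y = 1/R + 1/(jωL) + jωC
Y = (0.2169 − j0.02599) S
|Y| = 0.2185 S → |Z| = 1/|Y| = 4.577 Ω, ∠Z = −∠Y = 6.832°
I = V/|Z| = 1.1/4.577 = 240.3 mA

240.3 mA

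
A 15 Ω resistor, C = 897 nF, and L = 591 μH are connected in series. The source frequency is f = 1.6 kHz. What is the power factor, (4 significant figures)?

0.1415

ω = 2πf = 10050 rad/s
X_L = ωL = 5.941 Ω
X_C = 1/(ωC) = 110.9 Ω
Net reactance X = X_L − X_C = -105.0 Ω
Z = 15.00 − j105.0 Ω
|Z| = √(15.00² + 105.0²) = 106.0 Ω
∠Z = arctan(-105.0/15.00) = -81.87°
cos φ = cos(-81.87°) = 0.1415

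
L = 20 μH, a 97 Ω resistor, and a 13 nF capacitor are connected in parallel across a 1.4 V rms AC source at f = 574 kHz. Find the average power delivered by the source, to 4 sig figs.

ω = 2πf = 3.607e+06 rad/s
X_L = ωL = 72.13 Ω
X_C = 1/(ωC) = 21.33 Ω
Parallel: admittances add. Y = 1/R + 1/(jωL) + jωC
Y = (0.01031 + j0.03302) S
|Y| = 0.03459 S → |Z| = 1/|Y| = 28.91 Ω, ∠Z = −∠Y = -72.66°
I = V/|Z| = 48.43 mA
P = VI cos φ = 1.4 × 0.04843 × cos(-72.66°) = 20.21 mW

20.21 mW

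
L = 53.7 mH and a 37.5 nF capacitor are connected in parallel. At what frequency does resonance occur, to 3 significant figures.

ω₀ = 1/√(LC) = 1/√(0.0537 × 3.75e-08) = 22280 rad/s
f₀ = ω₀/(2π) = 3.55 kHz

3.55 kHz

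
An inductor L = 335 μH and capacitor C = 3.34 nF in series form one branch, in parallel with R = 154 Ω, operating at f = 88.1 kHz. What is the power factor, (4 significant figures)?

ω = 2πf = 553500 rad/s
X_L = ωL = 185.4 Ω
X_C = 1/(ωC) = 540.9 Ω
Branch 1: Z₁ = R = 154.0 Ω
Branch 2 (series LC): Z₂ = j(X_L − X_C) = −j355.4 Ω
Parallel: Z = Z₁Z₂/(Z₁+Z₂), |Z| = 141.3 Ω, ∠Z = -23.43°
cos φ = cos(-23.43°) = 0.9176

0.9176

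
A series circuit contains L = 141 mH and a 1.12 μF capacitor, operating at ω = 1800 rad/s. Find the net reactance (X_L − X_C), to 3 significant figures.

-242 Ω

X_L = ωL = 254 Ω
X_C = 1/(ωC) = 496 Ω
X = 254 − 496 = -242 Ω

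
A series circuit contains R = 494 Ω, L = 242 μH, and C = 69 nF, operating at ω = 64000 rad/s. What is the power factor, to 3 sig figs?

0.920

X_L = ωL = 15.5 Ω
X_C = 1/(ωC) = 226 Ω
Net reactance X = X_L − X_C = -211 Ω
Z = 494 − j211 Ω
|Z| = √(494² + 211²) = 537 Ω
∠Z = arctan(-211/494) = -23.1°
cos φ = cos(-23.1°) = 0.920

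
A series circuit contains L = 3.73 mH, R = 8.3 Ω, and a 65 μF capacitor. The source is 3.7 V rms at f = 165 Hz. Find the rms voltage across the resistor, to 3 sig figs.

2.23 V

ω = 2πf = 1037 rad/s
X_L = ωL = 3.87 Ω
X_C = 1/(ωC) = 14.8 Ω
Net reactance X = X_L − X_C = -11.0 Ω
Z = 8.30 − j11.0 Ω
|Z| = √(8.30² + 11.0²) = 13.8 Ω
I = V/|Z| = 269 mA
V_R = I·|Z_R| = 0.269 × 8.30 = 2.23 V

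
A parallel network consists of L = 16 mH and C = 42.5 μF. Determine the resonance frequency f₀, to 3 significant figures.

ω₀ = 1/√(LC) = 1/√(0.016 × 4.25e-05) = 1213 rad/s
f₀ = ω₀/(2π) = 193 Hz

193 Hz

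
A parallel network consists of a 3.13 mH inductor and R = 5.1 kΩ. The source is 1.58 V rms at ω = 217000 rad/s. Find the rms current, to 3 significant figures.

2.35 mA

X_L = ωL = 679 Ω
Parallel: admittances add. Y = 1/R + 1/(jωL)
Y = (0.000196 − j0.00147) S
|Y| = 0.00149 S → |Z| = 1/|Y| = 673 Ω, ∠Z = −∠Y = 82.4°
I = V/|Z| = 1.58/673 = 2.35 mA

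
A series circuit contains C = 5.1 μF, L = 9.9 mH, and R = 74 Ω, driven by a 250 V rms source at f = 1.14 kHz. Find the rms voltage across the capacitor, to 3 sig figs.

ω = 2πf = 7163 rad/s
X_L = ωL = 70.9 Ω
X_C = 1/(ωC) = 27.4 Ω
Net reactance X = X_L − X_C = 43.5 Ω
Z = 74.0 + j43.5 Ω
|Z| = √(74.0² + 43.5²) = 85.9 Ω
I = V/|Z| = 2.91 A
V_C = I·|Z_C| = 2.91 × 27.4 = 79.7 V

79.7 V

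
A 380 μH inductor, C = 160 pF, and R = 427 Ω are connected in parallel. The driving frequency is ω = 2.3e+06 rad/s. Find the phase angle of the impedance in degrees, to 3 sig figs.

18.3°

X_L = ωL = 874 Ω
X_C = 1/(ωC) = 2720 Ω
Parallel: admittances add. Y = 1/R + 1/(jωL) + jωC
Y = (0.00234 − j0.000776) S
|Y| = 0.00247 S → |Z| = 1/|Y| = 405 Ω, ∠Z = −∠Y = 18.3°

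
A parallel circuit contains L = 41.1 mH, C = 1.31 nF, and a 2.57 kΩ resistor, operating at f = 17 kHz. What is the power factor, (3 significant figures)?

0.975

ω = 2πf = 106800 rad/s
X_L = ωL = 4390 Ω
X_C = 1/(ωC) = 7150 Ω
Parallel: admittances add. Y = 1/R + 1/(jωL) + jωC
Y = (0.000389 − j8.79e-05) S
|Y| = 0.000399 S → |Z| = 1/|Y| = 2510 Ω, ∠Z = −∠Y = 12.7°
cos φ = cos(12.7°) = 0.975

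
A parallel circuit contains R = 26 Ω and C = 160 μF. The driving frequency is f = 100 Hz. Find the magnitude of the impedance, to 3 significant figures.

ω = 2πf = 628.3 rad/s
X_C = 1/(ωC) = 9.95 Ω
Parallel: admittances add. Y = 1/R + jωC
Y = (0.0385 + j0.101) S
|Y| = 0.108 S → |Z| = 1/|Y| = 9.29 Ω, ∠Z = −∠Y = -69.1°

9.29 Ω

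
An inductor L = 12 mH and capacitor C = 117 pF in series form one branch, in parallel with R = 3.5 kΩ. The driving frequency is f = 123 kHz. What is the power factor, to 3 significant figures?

ω = 2πf = 772800 rad/s
X_L = ωL = 9270 Ω
X_C = 1/(ωC) = 11100 Ω
Branch 1: Z₁ = R = 3500 Ω
Branch 2 (series LC): Z₂ = j(X_L − X_C) = −j1790 Ω
Parallel: Z = Z₁Z₂/(Z₁+Z₂), |Z| = 1590 Ω, ∠Z = -63.0°
cos φ = cos(-63.0°) = 0.454

0.454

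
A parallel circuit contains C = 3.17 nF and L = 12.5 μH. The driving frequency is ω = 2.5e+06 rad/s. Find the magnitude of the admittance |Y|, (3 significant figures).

X_L = ωL = 31.2 Ω
X_C = 1/(ωC) = 126 Ω
Parallel: admittances add. Y = 1/(jωL) + jωC
Y = (0 − j0.0241) S
|Y| = 0.0241 S → |Z| = 1/|Y| = 41.5 Ω, ∠Z = −∠Y = 90.0°

24.1 mS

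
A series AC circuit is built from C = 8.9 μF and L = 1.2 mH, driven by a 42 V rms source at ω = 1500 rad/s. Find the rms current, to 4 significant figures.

574.5 mA

X_L = ωL = 1.800 Ω
X_C = 1/(ωC) = 74.91 Ω
Net reactance X = X_L − X_C = -73.11 Ω
Z = − j73.11 Ω
|Z| = √(0² + 73.11²) = 73.11 Ω
I = V/|Z| = 42/73.11 = 574.5 mA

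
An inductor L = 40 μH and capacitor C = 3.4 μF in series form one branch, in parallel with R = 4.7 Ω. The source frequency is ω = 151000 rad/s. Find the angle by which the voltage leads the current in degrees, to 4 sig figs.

X_L = ωL = 6.040 Ω
X_C = 1/(ωC) = 1.948 Ω
Branch 1: Z₁ = R = 4.700 Ω
Branch 2 (series LC): Z₂ = j(X_L − X_C) = j4.092 Ω
Parallel: Z = Z₁Z₂/(Z₁+Z₂), |Z| = 3.086 Ω, ∠Z = 48.95°

48.95°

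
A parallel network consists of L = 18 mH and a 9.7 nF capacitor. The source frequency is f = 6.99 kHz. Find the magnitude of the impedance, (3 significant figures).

ω = 2πf = 43920 rad/s
X_L = ωL = 791 Ω
X_C = 1/(ωC) = 2350 Ω
Parallel: admittances add. Y = 1/(jωL) + jωC
Y = (0 − j0.000839) S
|Y| = 0.000839 S → |Z| = 1/|Y| = 1190 Ω, ∠Z = −∠Y = 90.0°

1190 Ω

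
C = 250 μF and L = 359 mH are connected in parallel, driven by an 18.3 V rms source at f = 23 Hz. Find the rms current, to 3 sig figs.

ω = 2πf = 144.5 rad/s
X_L = ωL = 51.9 Ω
X_C = 1/(ωC) = 27.7 Ω
Parallel: admittances add. Y = 1/(jωL) + jωC
Y = (0 + j0.0169) S
|Y| = 0.0169 S → |Z| = 1/|Y| = 59.3 Ω, ∠Z = −∠Y = -90.0°
I = V/|Z| = 18.3/59.3 = 308 mA

308 mA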